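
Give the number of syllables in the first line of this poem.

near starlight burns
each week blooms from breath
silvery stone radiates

4

The first line: "near starlight burns": 1+2+1 = 4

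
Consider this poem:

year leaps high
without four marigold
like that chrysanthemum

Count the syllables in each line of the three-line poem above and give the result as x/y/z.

Line 1: "year leaps high": 1+1+1 = 3
Line 2: "without four marigold": 2+1+3 = 6
Line 3: "like that chrysanthemum": 1+1+4 = 6

3/6/6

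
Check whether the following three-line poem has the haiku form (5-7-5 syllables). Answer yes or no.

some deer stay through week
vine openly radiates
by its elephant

Line 1: some(1) + deer(1) + stay(1) + through(1) + week(1) = 5 ✓
Line 2: vine(1) + openly(3) + radiates(3) = 7 ✓
Line 3: by(1) + its(1) + elephant(3) = 5 ✓

Yes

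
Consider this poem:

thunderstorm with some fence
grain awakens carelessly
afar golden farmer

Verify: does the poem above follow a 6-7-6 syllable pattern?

Line 1: thunderstorm (3), with (1), some (1), fence (1) → 6 ✓
Line 2: grain (1), awakens (3), carelessly (3) → 7 ✓
Line 3: afar (2), golden (2), farmer (2) → 6 ✓

Yes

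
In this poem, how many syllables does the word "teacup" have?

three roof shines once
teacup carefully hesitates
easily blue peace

"teacup" has 2 syllables.

2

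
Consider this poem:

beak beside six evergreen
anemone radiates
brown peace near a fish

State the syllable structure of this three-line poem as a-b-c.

Line 1: "beak beside six evergreen": 1+2+1+3 = 7
Line 2: "anemone radiates": 4+3 = 7
Line 3: "brown peace near a fish": 1+1+1+1+1 = 5

7-7-5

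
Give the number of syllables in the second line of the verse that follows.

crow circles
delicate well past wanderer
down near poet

The second line: delicate (3), well (1), past (1), wanderer (3) → 8

8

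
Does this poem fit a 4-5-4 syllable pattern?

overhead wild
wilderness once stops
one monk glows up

Yes

Line 1: overhead (3), wild (1) → 4 ✓
Line 2: wilderness (3), once (1), stops (1) → 5 ✓
Line 3: one (1), monk (1), glows (1), up (1) → 4 ✓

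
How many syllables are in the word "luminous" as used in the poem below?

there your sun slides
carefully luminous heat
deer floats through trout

3

"luminous" has 3 syllables.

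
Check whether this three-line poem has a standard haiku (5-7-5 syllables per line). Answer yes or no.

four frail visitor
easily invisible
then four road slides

No

Line 1: four (1), frail (1), visitor (3) → 5 ✓
Line 2: easily (3), invisible (4) → 7 ✓
Line 3: then (1), four (1), road (1), slides (1) → 4 (expected 5)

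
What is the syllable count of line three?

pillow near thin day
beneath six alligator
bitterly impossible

7

Line three: "bitterly impossible": 3+4 = 7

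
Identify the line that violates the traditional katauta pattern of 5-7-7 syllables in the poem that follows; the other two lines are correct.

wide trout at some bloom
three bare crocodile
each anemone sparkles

Line 1: wide (1), trout (1), at (1), some (1), bloom (1) → 5 ✓
Line 2: three (1), bare (1), crocodile (3) → 5 (expected 7)
Line 3: each (1), anemone (4), sparkles (2) → 7 ✓

Line 2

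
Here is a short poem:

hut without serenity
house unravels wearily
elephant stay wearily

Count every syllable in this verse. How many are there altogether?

Line 1: "hut without serenity": 1+2+4 = 7
Line 2: "house unravels wearily": 1+3+3 = 7
Line 3: "elephant stay wearily": 3+1+3 = 7
Total: 7 + 7 + 7 = 21

21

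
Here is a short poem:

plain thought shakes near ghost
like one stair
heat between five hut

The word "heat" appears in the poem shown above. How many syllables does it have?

1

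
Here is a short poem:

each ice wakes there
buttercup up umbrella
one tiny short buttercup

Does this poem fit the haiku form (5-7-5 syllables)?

Line 1: "each ice wakes there": 1+1+1+1 = 4 (expected 5)
Line 2: "buttercup up umbrella": 3+1+3 = 7 ✓
Line 3: "one tiny short buttercup": 1+2+1+3 = 7 (expected 5)

No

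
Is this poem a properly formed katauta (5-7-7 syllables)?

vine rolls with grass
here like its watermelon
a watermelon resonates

No

Line 1: vine(1) + rolls(1) + with(1) + grass(1) = 4 (expected 5)
Line 2: here(1) + like(1) + its(1) + watermelon(4) = 7 ✓
Line 3: a(1) + watermelon(4) + resonates(3) = 8 (expected 7)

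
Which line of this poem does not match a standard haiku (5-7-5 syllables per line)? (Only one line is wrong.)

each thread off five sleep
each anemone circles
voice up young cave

Line 1: each(1) + thread(1) + off(1) + five(1) + sleep(1) = 5 ✓
Line 2: each(1) + anemone(4) + circles(2) = 7 ✓
Line 3: voice(1) + up(1) + young(1) + cave(1) = 4 (expected 5)

Line 3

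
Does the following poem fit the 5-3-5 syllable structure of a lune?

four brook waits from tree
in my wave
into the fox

Line 1: four(1) + brook(1) + waits(1) + from(1) + tree(1) = 5 ✓
Line 2: in(1) + my(1) + wave(1) = 3 ✓
Line 3: into(2) + the(1) + fox(1) = 4 (expected 5)

No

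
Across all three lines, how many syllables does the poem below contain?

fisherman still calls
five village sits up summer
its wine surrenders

17

Line 1: "fisherman still calls": 3+1+1 = 5
Line 2: "five village sits up summer": 1+2+1+1+2 = 7
Line 3: "its wine surrenders": 1+1+3 = 5
Total: 5 + 7 + 5 = 17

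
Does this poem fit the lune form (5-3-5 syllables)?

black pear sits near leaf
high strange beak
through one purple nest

Yes

Line 1: black (1), pear (1), sits (1), near (1), leaf (1) → 5 ✓
Line 2: high (1), strange (1), beak (1) → 3 ✓
Line 3: through (1), one (1), purple (2), nest (1) → 5 ✓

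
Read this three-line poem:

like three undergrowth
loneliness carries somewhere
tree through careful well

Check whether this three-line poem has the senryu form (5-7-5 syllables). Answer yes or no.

Line 1: like(1) + three(1) + undergrowth(3) = 5 ✓
Line 2: loneliness(3) + carries(2) + somewhere(2) = 7 ✓
Line 3: tree(1) + through(1) + careful(2) + well(1) = 5 ✓

Yes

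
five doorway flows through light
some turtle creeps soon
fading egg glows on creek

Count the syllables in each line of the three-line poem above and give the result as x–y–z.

6–5–6

Line 1: "five doorway flows through light": 1+2+1+1+1 = 6
Line 2: "some turtle creeps soon": 1+2+1+1 = 5
Line 3: "fading egg glows on creek": 2+1+1+1+1 = 6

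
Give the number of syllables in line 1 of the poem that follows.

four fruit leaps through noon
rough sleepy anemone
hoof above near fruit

5

Line 1: four(1) + fruit(1) + leaps(1) + through(1) + noon(1) = 5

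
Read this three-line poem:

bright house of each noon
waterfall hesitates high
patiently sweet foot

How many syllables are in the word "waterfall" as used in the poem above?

3

"waterfall" has 3 syllables.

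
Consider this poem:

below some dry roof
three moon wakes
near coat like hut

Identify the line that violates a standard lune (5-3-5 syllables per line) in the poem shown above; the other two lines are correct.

Line 1: "below some dry roof": 2+1+1+1 = 5 ✓
Line 2: "three moon wakes": 1+1+1 = 3 ✓
Line 3: "near coat like hut": 1+1+1+1 = 4 (expected 5)

The third line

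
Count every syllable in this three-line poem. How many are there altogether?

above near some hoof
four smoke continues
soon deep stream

13

Line 1: "above near some hoof": 2+1+1+1 = 5
Line 2: "four smoke continues": 1+1+3 = 5
Line 3: "soon deep stream": 1+1+1 = 3
Total: 5 + 5 + 3 = 13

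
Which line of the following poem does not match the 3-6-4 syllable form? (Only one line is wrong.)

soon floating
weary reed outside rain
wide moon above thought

The third line

Line 1: "soon floating": 1+2 = 3 ✓
Line 2: "weary reed outside rain": 2+1+2+1 = 6 ✓
Line 3: "wide moon above thought": 1+1+2+1 = 5 (expected 4)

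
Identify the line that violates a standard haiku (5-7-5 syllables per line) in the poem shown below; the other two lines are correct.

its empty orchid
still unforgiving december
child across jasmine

The second line

Line 1: its(1) + empty(2) + orchid(2) = 5 ✓
Line 2: still(1) + unforgiving(4) + december(3) = 8 (expected 7)
Line 3: child(1) + across(2) + jasmine(2) = 5 ✓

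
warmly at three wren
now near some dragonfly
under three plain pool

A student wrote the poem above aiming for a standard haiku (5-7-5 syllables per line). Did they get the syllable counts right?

No

Line 1: "warmly at three wren": 2+1+1+1 = 5 ✓
Line 2: "now near some dragonfly": 1+1+1+3 = 6 (expected 7)
Line 3: "under three plain pool": 2+1+1+1 = 5 ✓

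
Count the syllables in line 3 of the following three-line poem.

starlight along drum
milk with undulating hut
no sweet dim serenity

7

Line 3: "no sweet dim serenity": 1+1+1+4 = 7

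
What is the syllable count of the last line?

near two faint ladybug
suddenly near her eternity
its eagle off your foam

6

The last line: "its eagle off your foam": 1+2+1+1+1 = 6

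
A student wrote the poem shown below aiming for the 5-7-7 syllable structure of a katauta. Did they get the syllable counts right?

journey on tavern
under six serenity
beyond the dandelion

Yes

Line 1: journey (2), on (1), tavern (2) → 5 ✓
Line 2: under (2), six (1), serenity (4) → 7 ✓
Line 3: beyond (2), the (1), dandelion (4) → 7 ✓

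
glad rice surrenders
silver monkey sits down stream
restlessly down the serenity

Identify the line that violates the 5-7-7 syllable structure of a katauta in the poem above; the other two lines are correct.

Line 1: glad (1), rice (1), surrenders (3) → 5 ✓
Line 2: silver (2), monkey (2), sits (1), down (1), stream (1) → 7 ✓
Line 3: restlessly (3), down (1), the (1), serenity (4) → 9 (expected 7)

Line 3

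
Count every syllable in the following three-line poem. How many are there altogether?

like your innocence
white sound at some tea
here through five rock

14

Line 1: "like your innocence": 1+1+3 = 5
Line 2: "white sound at some tea": 1+1+1+1+1 = 5
Line 3: "here through five rock": 1+1+1+1 = 4
Total: 5 + 5 + 4 = 14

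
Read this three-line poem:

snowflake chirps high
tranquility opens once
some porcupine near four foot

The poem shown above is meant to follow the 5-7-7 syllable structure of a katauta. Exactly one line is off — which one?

Line 1: snowflake(2) + chirps(1) + high(1) = 4 (expected 5)
Line 2: tranquility(4) + opens(2) + once(1) = 7 ✓
Line 3: some(1) + porcupine(3) + near(1) + four(1) + foot(1) = 7 ✓

Line 1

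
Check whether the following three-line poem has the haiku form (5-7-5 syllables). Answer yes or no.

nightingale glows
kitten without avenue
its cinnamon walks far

Line 1: nightingale(3) + glows(1) = 4 (expected 5)
Line 2: kitten(2) + without(2) + avenue(3) = 7 ✓
Line 3: its(1) + cinnamon(3) + walks(1) + far(1) = 6 (expected 5)

No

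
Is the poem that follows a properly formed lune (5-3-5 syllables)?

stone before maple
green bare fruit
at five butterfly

Line 1: "stone before maple": 1+2+2 = 5 ✓
Line 2: "green bare fruit": 1+1+1 = 3 ✓
Line 3: "at five butterfly": 1+1+3 = 5 ✓

Yes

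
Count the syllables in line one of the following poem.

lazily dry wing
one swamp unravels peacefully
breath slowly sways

Line one: "lazily dry wing": 3+1+1 = 5

5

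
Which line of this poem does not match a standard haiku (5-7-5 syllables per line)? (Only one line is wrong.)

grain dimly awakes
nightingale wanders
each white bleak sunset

Line 1: grain(1) + dimly(2) + awakes(2) = 5 ✓
Line 2: nightingale(3) + wanders(2) = 5 (expected 7)
Line 3: each(1) + white(1) + bleak(1) + sunset(2) = 5 ✓

Line 2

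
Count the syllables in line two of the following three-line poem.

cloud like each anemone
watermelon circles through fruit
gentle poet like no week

Line two: watermelon(4) + circles(2) + through(1) + fruit(1) = 8

8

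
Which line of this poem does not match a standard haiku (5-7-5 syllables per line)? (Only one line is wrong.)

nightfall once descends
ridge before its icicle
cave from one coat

The third line

Line 1: nightfall (2), once (1), descends (2) → 5 ✓
Line 2: ridge (1), before (2), its (1), icicle (3) → 7 ✓
Line 3: cave (1), from (1), one (1), coat (1) → 4 (expected 5)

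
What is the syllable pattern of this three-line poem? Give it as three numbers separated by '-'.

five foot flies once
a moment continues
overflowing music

Line 1: "five foot flies once": 1+1+1+1 = 4
Line 2: "a moment continues": 1+2+3 = 6
Line 3: "overflowing music": 4+2 = 6

4-6-6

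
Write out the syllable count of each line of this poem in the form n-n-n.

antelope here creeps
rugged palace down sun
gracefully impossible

5-6-7

Line 1: antelope(3) + here(1) + creeps(1) = 5
Line 2: rugged(2) + palace(2) + down(1) + sun(1) = 6
Line 3: gracefully(3) + impossible(4) = 7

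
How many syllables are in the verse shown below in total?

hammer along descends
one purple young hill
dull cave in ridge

15

Line 1: hammer(2) + along(2) + descends(2) = 6
Line 2: one(1) + purple(2) + young(1) + hill(1) = 5
Line 3: dull(1) + cave(1) + in(1) + ridge(1) = 4
Total: 6 + 5 + 4 = 15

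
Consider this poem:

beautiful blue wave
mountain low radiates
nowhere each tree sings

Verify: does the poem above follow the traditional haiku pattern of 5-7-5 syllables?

No

Line 1: beautiful (3), blue (1), wave (1) → 5 ✓
Line 2: mountain (2), low (1), radiates (3) → 6 (expected 7)
Line 3: nowhere (2), each (1), tree (1), sings (1) → 5 ✓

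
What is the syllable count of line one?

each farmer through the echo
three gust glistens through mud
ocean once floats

7

Line one: each (1), farmer (2), through (1), the (1), echo (2) → 7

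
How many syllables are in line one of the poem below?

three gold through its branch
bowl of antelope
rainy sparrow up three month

5

Line one: "three gold through its branch": 1+1+1+1+1 = 5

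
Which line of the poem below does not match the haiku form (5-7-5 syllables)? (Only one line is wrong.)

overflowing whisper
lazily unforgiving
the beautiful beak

Line 1

Line 1: overflowing(4) + whisper(2) = 6 (expected 5)
Line 2: lazily(3) + unforgiving(4) = 7 ✓
Line 3: the(1) + beautiful(3) + beak(1) = 5 ✓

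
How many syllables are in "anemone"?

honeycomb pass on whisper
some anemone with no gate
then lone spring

4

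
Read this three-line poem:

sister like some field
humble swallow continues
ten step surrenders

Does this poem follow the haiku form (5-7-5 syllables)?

Line 1: "sister like some field": 2+1+1+1 = 5 ✓
Line 2: "humble swallow continues": 2+2+3 = 7 ✓
Line 3: "ten step surrenders": 1+1+3 = 5 ✓

Yes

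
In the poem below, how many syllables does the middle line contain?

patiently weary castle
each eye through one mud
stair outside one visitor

5

The middle line: "each eye through one mud": 1+1+1+1+1 = 5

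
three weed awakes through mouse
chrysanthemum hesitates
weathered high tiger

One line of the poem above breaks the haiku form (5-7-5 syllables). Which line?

Line 1: three(1) + weed(1) + awakes(2) + through(1) + mouse(1) = 6 (expected 5)
Line 2: chrysanthemum(4) + hesitates(3) = 7 ✓
Line 3: weathered(2) + high(1) + tiger(2) = 5 ✓

Line 1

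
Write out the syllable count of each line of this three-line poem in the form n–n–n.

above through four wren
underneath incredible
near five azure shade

Line 1: "above through four wren": 2+1+1+1 = 5
Line 2: "underneath incredible": 3+4 = 7
Line 3: "near five azure shade": 1+1+2+1 = 5

5–7–5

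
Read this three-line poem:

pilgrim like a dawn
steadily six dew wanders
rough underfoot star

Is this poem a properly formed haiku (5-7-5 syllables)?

Yes

Line 1: pilgrim(2) + like(1) + a(1) + dawn(1) = 5 ✓
Line 2: steadily(3) + six(1) + dew(1) + wanders(2) = 7 ✓
Line 3: rough(1) + underfoot(3) + star(1) = 5 ✓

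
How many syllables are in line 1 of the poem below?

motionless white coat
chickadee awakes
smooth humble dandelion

Line 1: motionless(3) + white(1) + coat(1) = 5

5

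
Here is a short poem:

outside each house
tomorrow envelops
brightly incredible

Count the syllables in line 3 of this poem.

6

Line 3: brightly(2) + incredible(4) = 6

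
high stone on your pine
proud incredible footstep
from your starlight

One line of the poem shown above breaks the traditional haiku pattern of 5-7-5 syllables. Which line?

Line 1: "high stone on your pine": 1+1+1+1+1 = 5 ✓
Line 2: "proud incredible footstep": 1+4+2 = 7 ✓
Line 3: "from your starlight": 1+1+2 = 4 (expected 5)

The third line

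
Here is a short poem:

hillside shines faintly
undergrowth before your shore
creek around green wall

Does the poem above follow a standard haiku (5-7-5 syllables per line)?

Yes

Line 1: hillside(2) + shines(1) + faintly(2) = 5 ✓
Line 2: undergrowth(3) + before(2) + your(1) + shore(1) = 7 ✓
Line 3: creek(1) + around(2) + green(1) + wall(1) = 5 ✓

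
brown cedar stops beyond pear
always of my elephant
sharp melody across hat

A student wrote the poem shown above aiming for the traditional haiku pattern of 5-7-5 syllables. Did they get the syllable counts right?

Line 1: "brown cedar stops beyond pear": 1+2+1+2+1 = 7 (expected 5)
Line 2: "always of my elephant": 2+1+1+3 = 7 ✓
Line 3: "sharp melody across hat": 1+3+2+1 = 7 (expected 5)

No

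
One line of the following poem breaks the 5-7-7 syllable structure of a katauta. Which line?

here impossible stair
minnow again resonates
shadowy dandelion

Line 1: "here impossible stair": 1+4+1 = 6 (expected 5)
Line 2: "minnow again resonates": 2+2+3 = 7 ✓
Line 3: "shadowy dandelion": 3+4 = 7 ✓

The first line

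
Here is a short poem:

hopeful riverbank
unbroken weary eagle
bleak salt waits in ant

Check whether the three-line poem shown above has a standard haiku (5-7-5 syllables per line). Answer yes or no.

Yes

Line 1: hopeful (2), riverbank (3) → 5 ✓
Line 2: unbroken (3), weary (2), eagle (2) → 7 ✓
Line 3: bleak (1), salt (1), waits (1), in (1), ant (1) → 5 ✓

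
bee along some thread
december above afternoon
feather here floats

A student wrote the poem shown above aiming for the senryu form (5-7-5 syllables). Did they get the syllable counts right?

Line 1: bee (1), along (2), some (1), thread (1) → 5 ✓
Line 2: december (3), above (2), afternoon (3) → 8 (expected 7)
Line 3: feather (2), here (1), floats (1) → 4 (expected 5)

No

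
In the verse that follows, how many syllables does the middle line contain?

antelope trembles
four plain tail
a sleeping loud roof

The middle line: "four plain tail": 1+1+1 = 3

3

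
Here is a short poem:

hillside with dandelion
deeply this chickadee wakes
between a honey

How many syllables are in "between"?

"between" has 2 syllables.

2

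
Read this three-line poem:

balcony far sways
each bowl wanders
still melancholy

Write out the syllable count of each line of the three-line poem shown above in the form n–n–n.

5–4–5

Line 1: "balcony far sways": 3+1+1 = 5
Line 2: "each bowl wanders": 1+1+2 = 4
Line 3: "still melancholy": 1+4 = 5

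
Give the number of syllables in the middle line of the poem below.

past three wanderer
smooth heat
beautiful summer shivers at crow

2

The middle line: "smooth heat": 1+1 = 2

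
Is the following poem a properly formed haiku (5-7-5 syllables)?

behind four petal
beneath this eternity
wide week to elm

Line 1: behind (2), four (1), petal (2) → 5 ✓
Line 2: beneath (2), this (1), eternity (4) → 7 ✓
Line 3: wide (1), week (1), to (1), elm (1) → 4 (expected 5)

No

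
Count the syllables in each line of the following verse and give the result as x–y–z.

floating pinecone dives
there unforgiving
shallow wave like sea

5–5–5

Line 1: floating(2) + pinecone(2) + dives(1) = 5
Line 2: there(1) + unforgiving(4) = 5
Line 3: shallow(2) + wave(1) + like(1) + sea(1) = 5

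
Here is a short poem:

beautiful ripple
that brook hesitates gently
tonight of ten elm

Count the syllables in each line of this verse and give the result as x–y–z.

Line 1: beautiful(3) + ripple(2) = 5
Line 2: that(1) + brook(1) + hesitates(3) + gently(2) = 7
Line 3: tonight(2) + of(1) + ten(1) + elm(1) = 5

5–7–5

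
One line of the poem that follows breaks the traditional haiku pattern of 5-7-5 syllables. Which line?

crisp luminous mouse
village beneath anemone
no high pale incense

The second line

Line 1: "crisp luminous mouse": 1+3+1 = 5 ✓
Line 2: "village beneath anemone": 2+2+4 = 8 (expected 7)
Line 3: "no high pale incense": 1+1+1+2 = 5 ✓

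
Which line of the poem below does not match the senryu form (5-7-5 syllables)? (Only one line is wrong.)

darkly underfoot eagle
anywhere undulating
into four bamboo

Line 1: "darkly underfoot eagle": 2+3+2 = 7 (expected 5)
Line 2: "anywhere undulating": 3+4 = 7 ✓
Line 3: "into four bamboo": 2+1+2 = 5 ✓

The first line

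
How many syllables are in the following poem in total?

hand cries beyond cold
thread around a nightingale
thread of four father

17

Line 1: hand (1), cries (1), beyond (2), cold (1) → 5
Line 2: thread (1), around (2), a (1), nightingale (3) → 7
Line 3: thread (1), of (1), four (1), father (2) → 5
Total: 5 + 7 + 5 = 17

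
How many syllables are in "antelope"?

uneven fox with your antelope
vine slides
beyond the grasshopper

3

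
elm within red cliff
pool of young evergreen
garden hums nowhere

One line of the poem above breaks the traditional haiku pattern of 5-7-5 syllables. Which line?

The second line

Line 1: elm(1) + within(2) + red(1) + cliff(1) = 5 ✓
Line 2: pool(1) + of(1) + young(1) + evergreen(3) = 6 (expected 7)
Line 3: garden(2) + hums(1) + nowhere(2) = 5 ✓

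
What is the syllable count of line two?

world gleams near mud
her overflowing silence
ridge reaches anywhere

7

Line two: her(1) + overflowing(4) + silence(2) = 7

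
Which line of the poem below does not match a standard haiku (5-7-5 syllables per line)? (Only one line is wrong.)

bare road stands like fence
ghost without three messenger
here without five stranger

Line 1: bare(1) + road(1) + stands(1) + like(1) + fence(1) = 5 ✓
Line 2: ghost(1) + without(2) + three(1) + messenger(3) = 7 ✓
Line 3: here(1) + without(2) + five(1) + stranger(2) = 6 (expected 5)

Line 3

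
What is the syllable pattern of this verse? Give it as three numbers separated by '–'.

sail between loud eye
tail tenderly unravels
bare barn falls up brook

Line 1: sail (1), between (2), loud (1), eye (1) → 5
Line 2: tail (1), tenderly (3), unravels (3) → 7
Line 3: bare (1), barn (1), falls (1), up (1), brook (1) → 5

5–7–5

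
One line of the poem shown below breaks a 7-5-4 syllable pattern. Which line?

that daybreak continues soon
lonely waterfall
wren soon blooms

Line 1: that (1), daybreak (2), continues (3), soon (1) → 7 ✓
Line 2: lonely (2), waterfall (3) → 5 ✓
Line 3: wren (1), soon (1), blooms (1) → 3 (expected 4)

The third line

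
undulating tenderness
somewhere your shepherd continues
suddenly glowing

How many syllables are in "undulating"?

4

"undulating" has 4 syllables.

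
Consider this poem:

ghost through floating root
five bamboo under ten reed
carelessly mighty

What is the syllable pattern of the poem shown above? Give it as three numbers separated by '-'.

Line 1: ghost(1) + through(1) + floating(2) + root(1) = 5
Line 2: five(1) + bamboo(2) + under(2) + ten(1) + reed(1) = 7
Line 3: carelessly(3) + mighty(2) = 5

5-7-5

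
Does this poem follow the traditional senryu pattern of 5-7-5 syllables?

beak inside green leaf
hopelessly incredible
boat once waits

No

Line 1: beak(1) + inside(2) + green(1) + leaf(1) = 5 ✓
Line 2: hopelessly(3) + incredible(4) = 7 ✓
Line 3: boat(1) + once(1) + waits(1) = 3 (expected 5)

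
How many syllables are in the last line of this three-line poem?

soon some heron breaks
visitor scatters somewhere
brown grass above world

The last line: "brown grass above world": 1+1+2+1 = 5

5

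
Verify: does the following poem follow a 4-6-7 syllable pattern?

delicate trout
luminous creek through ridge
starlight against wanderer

Line 1: delicate (3), trout (1) → 4 ✓
Line 2: luminous (3), creek (1), through (1), ridge (1) → 6 ✓
Line 3: starlight (2), against (2), wanderer (3) → 7 ✓

Yes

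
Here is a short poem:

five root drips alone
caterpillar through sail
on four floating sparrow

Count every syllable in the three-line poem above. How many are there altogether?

Line 1: "five root drips alone": 1+1+1+2 = 5
Line 2: "caterpillar through sail": 4+1+1 = 6
Line 3: "on four floating sparrow": 1+1+2+2 = 6
Total: 5 + 6 + 6 = 17

17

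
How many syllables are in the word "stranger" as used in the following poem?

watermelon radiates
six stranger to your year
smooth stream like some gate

2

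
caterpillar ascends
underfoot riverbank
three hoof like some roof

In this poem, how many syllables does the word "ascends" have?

2

"ascends" has 2 syllables.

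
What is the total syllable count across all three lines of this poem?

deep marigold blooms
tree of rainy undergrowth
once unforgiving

17

Line 1: deep(1) + marigold(3) + blooms(1) = 5
Line 2: tree(1) + of(1) + rainy(2) + undergrowth(3) = 7
Line 3: once(1) + unforgiving(4) = 5
Total: 5 + 7 + 5 = 17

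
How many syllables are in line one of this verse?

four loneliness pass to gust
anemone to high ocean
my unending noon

7

Line one: "four loneliness pass to gust": 1+3+1+1+1 = 7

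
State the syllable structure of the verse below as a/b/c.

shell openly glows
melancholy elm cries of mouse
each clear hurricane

Line 1: shell(1) + openly(3) + glows(1) = 5
Line 2: melancholy(4) + elm(1) + cries(1) + of(1) + mouse(1) = 8
Line 3: each(1) + clear(1) + hurricane(3) = 5

5/8/5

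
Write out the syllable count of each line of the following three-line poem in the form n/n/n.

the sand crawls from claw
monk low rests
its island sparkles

5/3/5

Line 1: the (1), sand (1), crawls (1), from (1), claw (1) → 5
Line 2: monk (1), low (1), rests (1) → 3
Line 3: its (1), island (2), sparkles (2) → 5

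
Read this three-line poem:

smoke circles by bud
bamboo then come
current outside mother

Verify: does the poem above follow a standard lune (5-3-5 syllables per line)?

Line 1: "smoke circles by bud": 1+2+1+1 = 5 ✓
Line 2: "bamboo then come": 2+1+1 = 4 (expected 3)
Line 3: "current outside mother": 2+2+2 = 6 (expected 5)

No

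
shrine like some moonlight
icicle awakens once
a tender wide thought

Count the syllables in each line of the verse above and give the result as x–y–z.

5–7–5

Line 1: shrine (1), like (1), some (1), moonlight (2) → 5
Line 2: icicle (3), awakens (3), once (1) → 7
Line 3: a (1), tender (2), wide (1), thought (1) → 5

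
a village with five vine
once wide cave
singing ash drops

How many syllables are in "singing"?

2

"singing" has 2 syllables.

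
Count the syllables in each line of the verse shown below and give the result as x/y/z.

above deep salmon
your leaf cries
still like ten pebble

5/3/5

Line 1: above (2), deep (1), salmon (2) → 5
Line 2: your (1), leaf (1), cries (1) → 3
Line 3: still (1), like (1), ten (1), pebble (2) → 5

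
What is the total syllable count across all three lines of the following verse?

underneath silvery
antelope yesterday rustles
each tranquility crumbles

21

Line 1: underneath(3) + silvery(3) = 6
Line 2: antelope(3) + yesterday(3) + rustles(2) = 8
Line 3: each(1) + tranquility(4) + crumbles(2) = 7
Total: 6 + 8 + 7 = 21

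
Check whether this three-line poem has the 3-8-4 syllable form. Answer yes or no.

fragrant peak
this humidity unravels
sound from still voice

Yes

Line 1: fragrant(2) + peak(1) = 3 ✓
Line 2: this(1) + humidity(4) + unravels(3) = 8 ✓
Line 3: sound(1) + from(1) + still(1) + voice(1) = 4 ✓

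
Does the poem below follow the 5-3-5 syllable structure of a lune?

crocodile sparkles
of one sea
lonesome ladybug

Yes

Line 1: "crocodile sparkles": 3+2 = 5 ✓
Line 2: "of one sea": 1+1+1 = 3 ✓
Line 3: "lonesome ladybug": 2+3 = 5 ✓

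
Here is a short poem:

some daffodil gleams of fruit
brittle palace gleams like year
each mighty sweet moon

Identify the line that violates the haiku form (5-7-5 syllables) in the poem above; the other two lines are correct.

Line 1: "some daffodil gleams of fruit": 1+3+1+1+1 = 7 (expected 5)
Line 2: "brittle palace gleams like year": 2+2+1+1+1 = 7 ✓
Line 3: "each mighty sweet moon": 1+2+1+1 = 5 ✓

The first line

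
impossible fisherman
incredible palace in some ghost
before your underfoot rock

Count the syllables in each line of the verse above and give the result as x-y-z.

Line 1: impossible (4), fisherman (3) → 7
Line 2: incredible (4), palace (2), in (1), some (1), ghost (1) → 9
Line 3: before (2), your (1), underfoot (3), rock (1) → 7

7-9-7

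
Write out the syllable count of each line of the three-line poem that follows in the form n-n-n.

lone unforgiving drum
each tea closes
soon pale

6-4-2

Line 1: lone(1) + unforgiving(4) + drum(1) = 6
Line 2: each(1) + tea(1) + closes(2) = 4
Line 3: soon(1) + pale(1) = 2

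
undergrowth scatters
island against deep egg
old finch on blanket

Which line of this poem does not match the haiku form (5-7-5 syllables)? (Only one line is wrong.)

The second line

Line 1: undergrowth(3) + scatters(2) = 5 ✓
Line 2: island(2) + against(2) + deep(1) + egg(1) = 6 (expected 7)
Line 3: old(1) + finch(1) + on(1) + blanket(2) = 5 ✓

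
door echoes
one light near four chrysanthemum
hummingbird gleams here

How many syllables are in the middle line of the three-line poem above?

The middle line: one(1) + light(1) + near(1) + four(1) + chrysanthemum(4) = 8

8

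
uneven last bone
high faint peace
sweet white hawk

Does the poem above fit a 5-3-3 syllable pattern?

Yes

Line 1: uneven(3) + last(1) + bone(1) = 5 ✓
Line 2: high(1) + faint(1) + peace(1) = 3 ✓
Line 3: sweet(1) + white(1) + hawk(1) = 3 ✓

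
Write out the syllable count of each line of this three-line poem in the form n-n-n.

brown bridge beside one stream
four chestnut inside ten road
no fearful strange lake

Line 1: brown (1), bridge (1), beside (2), one (1), stream (1) → 6
Line 2: four (1), chestnut (2), inside (2), ten (1), road (1) → 7
Line 3: no (1), fearful (2), strange (1), lake (1) → 5

6-7-5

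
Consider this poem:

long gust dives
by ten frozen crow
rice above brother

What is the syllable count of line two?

5

Line two: by(1) + ten(1) + frozen(2) + crow(1) = 5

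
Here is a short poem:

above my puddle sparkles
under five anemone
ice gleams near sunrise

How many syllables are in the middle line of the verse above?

7

The middle line: under (2), five (1), anemone (4) → 7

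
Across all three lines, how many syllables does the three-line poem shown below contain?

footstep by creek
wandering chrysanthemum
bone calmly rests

Line 1: "footstep by creek": 2+1+1 = 4
Line 2: "wandering chrysanthemum": 3+4 = 7
Line 3: "bone calmly rests": 1+2+1 = 4
Total: 4 + 7 + 4 = 15

15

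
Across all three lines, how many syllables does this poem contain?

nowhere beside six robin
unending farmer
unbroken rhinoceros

19

Line 1: "nowhere beside six robin": 2+2+1+2 = 7
Line 2: "unending farmer": 3+2 = 5
Line 3: "unbroken rhinoceros": 3+4 = 7
Total: 7 + 5 + 7 = 19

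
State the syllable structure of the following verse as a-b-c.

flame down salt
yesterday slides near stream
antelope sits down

Line 1: flame (1), down (1), salt (1) → 3
Line 2: yesterday (3), slides (1), near (1), stream (1) → 6
Line 3: antelope (3), sits (1), down (1) → 5

3-6-5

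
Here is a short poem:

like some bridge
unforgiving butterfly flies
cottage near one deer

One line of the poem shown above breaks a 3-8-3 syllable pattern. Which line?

Line 1: "like some bridge": 1+1+1 = 3 ✓
Line 2: "unforgiving butterfly flies": 4+3+1 = 8 ✓
Line 3: "cottage near one deer": 2+1+1+1 = 5 (expected 3)

Line 3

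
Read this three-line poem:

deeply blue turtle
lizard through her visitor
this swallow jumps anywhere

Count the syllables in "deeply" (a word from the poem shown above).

2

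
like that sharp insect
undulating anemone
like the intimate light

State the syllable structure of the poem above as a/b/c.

5/8/6

Line 1: like (1), that (1), sharp (1), insect (2) → 5
Line 2: undulating (4), anemone (4) → 8
Line 3: like (1), the (1), intimate (3), light (1) → 6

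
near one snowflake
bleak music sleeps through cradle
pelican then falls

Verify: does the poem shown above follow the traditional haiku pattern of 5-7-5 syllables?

Line 1: near (1), one (1), snowflake (2) → 4 (expected 5)
Line 2: bleak (1), music (2), sleeps (1), through (1), cradle (2) → 7 ✓
Line 3: pelican (3), then (1), falls (1) → 5 ✓

No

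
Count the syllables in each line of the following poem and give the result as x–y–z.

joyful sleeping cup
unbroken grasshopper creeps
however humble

5–7–5

Line 1: "joyful sleeping cup": 2+2+1 = 5
Line 2: "unbroken grasshopper creeps": 3+3+1 = 7
Line 3: "however humble": 3+2 = 5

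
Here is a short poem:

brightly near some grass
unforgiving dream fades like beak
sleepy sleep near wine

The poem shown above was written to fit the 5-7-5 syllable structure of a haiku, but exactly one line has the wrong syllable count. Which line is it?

Line 2

Line 1: brightly (2), near (1), some (1), grass (1) → 5 ✓
Line 2: unforgiving (4), dream (1), fades (1), like (1), beak (1) → 8 (expected 7)
Line 3: sleepy (2), sleep (1), near (1), wine (1) → 5 ✓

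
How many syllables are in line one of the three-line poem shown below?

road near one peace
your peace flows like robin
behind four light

Line one: road(1) + near(1) + one(1) + peace(1) = 4

4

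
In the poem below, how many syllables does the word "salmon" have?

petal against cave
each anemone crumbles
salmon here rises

2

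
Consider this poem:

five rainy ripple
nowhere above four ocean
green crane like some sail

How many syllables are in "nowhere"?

"nowhere" has 2 syllables.

2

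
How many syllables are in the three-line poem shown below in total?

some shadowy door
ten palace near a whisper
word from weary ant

17

Line 1: some(1) + shadowy(3) + door(1) = 5
Line 2: ten(1) + palace(2) + near(1) + a(1) + whisper(2) = 7
Line 3: word(1) + from(1) + weary(2) + ant(1) = 5
Total: 5 + 7 + 5 = 17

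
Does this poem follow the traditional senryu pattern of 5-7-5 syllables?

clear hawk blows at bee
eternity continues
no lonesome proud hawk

Yes

Line 1: clear(1) + hawk(1) + blows(1) + at(1) + bee(1) = 5 ✓
Line 2: eternity(4) + continues(3) = 7 ✓
Line 3: no(1) + lonesome(2) + proud(1) + hawk(1) = 5 ✓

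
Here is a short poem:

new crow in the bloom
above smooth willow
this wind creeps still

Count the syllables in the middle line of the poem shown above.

The middle line: above(2) + smooth(1) + willow(2) = 5

5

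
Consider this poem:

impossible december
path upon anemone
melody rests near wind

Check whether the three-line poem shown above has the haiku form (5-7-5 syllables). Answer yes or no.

No

Line 1: impossible (4), december (3) → 7 (expected 5)
Line 2: path (1), upon (2), anemone (4) → 7 ✓
Line 3: melody (3), rests (1), near (1), wind (1) → 6 (expected 5)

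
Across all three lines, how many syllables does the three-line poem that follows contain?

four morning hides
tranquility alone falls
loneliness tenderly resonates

20

Line 1: "four morning hides": 1+2+1 = 4
Line 2: "tranquility alone falls": 4+2+1 = 7
Line 3: "loneliness tenderly resonates": 3+3+3 = 9
Total: 4 + 7 + 9 = 20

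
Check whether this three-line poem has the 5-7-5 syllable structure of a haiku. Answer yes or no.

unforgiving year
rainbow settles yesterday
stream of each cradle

Line 1: "unforgiving year": 4+1 = 5 ✓
Line 2: "rainbow settles yesterday": 2+2+3 = 7 ✓
Line 3: "stream of each cradle": 1+1+1+2 = 5 ✓

Yes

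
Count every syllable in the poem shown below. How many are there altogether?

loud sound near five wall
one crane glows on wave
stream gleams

12

Line 1: loud (1), sound (1), near (1), five (1), wall (1) → 5
Line 2: one (1), crane (1), glows (1), on (1), wave (1) → 5
Line 3: stream (1), gleams (1) → 2
Total: 5 + 5 + 2 = 12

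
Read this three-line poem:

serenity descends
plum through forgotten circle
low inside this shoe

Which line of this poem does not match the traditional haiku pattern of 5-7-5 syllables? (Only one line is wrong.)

Line 1: serenity (4), descends (2) → 6 (expected 5)
Line 2: plum (1), through (1), forgotten (3), circle (2) → 7 ✓
Line 3: low (1), inside (2), this (1), shoe (1) → 5 ✓

Line 1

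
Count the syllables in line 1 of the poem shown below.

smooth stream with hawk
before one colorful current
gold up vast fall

4

Line 1: smooth (1), stream (1), with (1), hawk (1) → 4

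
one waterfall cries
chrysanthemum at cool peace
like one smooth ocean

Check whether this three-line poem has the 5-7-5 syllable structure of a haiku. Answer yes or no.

Line 1: one (1), waterfall (3), cries (1) → 5 ✓
Line 2: chrysanthemum (4), at (1), cool (1), peace (1) → 7 ✓
Line 3: like (1), one (1), smooth (1), ocean (2) → 5 ✓

Yes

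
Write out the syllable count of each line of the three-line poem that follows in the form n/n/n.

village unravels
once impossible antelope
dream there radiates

5/8/5

Line 1: village(2) + unravels(3) = 5
Line 2: once(1) + impossible(4) + antelope(3) = 8
Line 3: dream(1) + there(1) + radiates(3) = 5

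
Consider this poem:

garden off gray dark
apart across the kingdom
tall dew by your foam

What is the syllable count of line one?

Line one: garden (2), off (1), gray (1), dark (1) → 5

5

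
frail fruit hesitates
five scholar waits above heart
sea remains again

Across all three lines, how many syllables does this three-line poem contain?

17

Line 1: "frail fruit hesitates": 1+1+3 = 5
Line 2: "five scholar waits above heart": 1+2+1+2+1 = 7
Line 3: "sea remains again": 1+2+2 = 5
Total: 5 + 7 + 5 = 17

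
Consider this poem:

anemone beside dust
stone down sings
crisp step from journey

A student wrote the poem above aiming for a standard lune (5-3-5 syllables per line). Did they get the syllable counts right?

Line 1: "anemone beside dust": 4+2+1 = 7 (expected 5)
Line 2: "stone down sings": 1+1+1 = 3 ✓
Line 3: "crisp step from journey": 1+1+1+2 = 5 ✓

No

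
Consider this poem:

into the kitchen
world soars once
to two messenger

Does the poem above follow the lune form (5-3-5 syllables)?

Yes

Line 1: "into the kitchen": 2+1+2 = 5 ✓
Line 2: "world soars once": 1+1+1 = 3 ✓
Line 3: "to two messenger": 1+1+3 = 5 ✓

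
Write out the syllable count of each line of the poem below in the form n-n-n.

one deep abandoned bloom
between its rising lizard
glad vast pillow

Line 1: one (1), deep (1), abandoned (3), bloom (1) → 6
Line 2: between (2), its (1), rising (2), lizard (2) → 7
Line 3: glad (1), vast (1), pillow (2) → 4

6-7-4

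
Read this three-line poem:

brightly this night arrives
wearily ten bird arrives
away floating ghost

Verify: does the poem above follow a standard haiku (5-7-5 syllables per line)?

No

Line 1: brightly (2), this (1), night (1), arrives (2) → 6 (expected 5)
Line 2: wearily (3), ten (1), bird (1), arrives (2) → 7 ✓
Line 3: away (2), floating (2), ghost (1) → 5 ✓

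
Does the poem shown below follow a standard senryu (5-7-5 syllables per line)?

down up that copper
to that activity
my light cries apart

Line 1: down (1), up (1), that (1), copper (2) → 5 ✓
Line 2: to (1), that (1), activity (4) → 6 (expected 7)
Line 3: my (1), light (1), cries (1), apart (2) → 5 ✓

No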